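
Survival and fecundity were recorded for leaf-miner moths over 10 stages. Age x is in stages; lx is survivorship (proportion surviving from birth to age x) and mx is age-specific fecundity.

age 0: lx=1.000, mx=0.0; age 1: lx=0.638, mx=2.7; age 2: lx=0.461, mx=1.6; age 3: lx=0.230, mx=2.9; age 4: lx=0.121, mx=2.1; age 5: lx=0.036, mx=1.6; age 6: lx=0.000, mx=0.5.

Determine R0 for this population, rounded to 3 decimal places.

lx·mx by age: 0, 1.7226, 0.7376, 0.667, 0.2541, 0.0576, 0
R0 = Σ lx·mx = 3.4389 → 3.439

3.439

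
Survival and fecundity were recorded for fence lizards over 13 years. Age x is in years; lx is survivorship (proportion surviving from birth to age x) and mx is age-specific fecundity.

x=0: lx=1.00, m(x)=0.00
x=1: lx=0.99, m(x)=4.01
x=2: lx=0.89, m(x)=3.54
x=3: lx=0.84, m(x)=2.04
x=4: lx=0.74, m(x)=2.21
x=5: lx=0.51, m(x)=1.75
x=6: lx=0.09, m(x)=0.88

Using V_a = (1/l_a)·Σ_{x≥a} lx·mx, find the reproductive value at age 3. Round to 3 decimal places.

5.144

lx·mx for x ≥ 3: 1.7136, 1.6354, 0.8925, 0.0792 → sum = 4.3207
V_3 = 4.3207 / l_3 = 4.3207 / 0.84 = 5.14369… → 5.144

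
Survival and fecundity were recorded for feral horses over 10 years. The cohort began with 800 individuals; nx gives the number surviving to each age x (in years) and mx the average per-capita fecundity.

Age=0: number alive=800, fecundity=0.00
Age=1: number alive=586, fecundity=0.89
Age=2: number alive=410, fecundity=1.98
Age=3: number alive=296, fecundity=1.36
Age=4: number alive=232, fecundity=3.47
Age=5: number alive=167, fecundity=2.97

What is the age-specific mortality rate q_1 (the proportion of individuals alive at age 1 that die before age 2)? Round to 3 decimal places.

0.300

lx = nx/n0 = nx/800: 1, 0.7325, 0.5125, 0.37, 0.29, 0.20875
q_1 = (l_1 − l_2) / l_1 = (0.7325 − 0.5125) / 0.7325
     = 0.22 / 0.7325 = 0.300341… → 0.300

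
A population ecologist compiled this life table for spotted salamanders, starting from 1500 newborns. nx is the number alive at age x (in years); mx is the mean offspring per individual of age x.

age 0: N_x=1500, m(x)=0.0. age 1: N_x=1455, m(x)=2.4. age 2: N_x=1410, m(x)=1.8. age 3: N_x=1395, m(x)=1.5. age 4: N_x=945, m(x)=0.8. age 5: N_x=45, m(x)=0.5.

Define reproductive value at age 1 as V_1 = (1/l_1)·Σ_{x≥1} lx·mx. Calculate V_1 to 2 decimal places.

6.12

lx = nx/n0 = nx/1500: 1, 0.97, 0.94, 0.93, 0.63, 0.03
lx·mx for x ≥ 1: 2.328, 1.692, 1.395, 0.504, 0.015 → sum = 5.934
V_1 = 5.934 / l_1 = 5.934 / 0.97 = 6.117526… → 6.12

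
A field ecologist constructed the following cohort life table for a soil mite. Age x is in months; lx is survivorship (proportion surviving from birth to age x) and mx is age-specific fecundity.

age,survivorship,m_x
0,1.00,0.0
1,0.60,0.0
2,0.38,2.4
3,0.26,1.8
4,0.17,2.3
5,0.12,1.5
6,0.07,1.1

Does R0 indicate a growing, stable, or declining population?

growing

R0 = Σ lx·mx = 0 + 0 + 0.912 + 0.468 + 0.391 + 0.18 + 0.077 = 2.028
R0 > 1, so the population is growing.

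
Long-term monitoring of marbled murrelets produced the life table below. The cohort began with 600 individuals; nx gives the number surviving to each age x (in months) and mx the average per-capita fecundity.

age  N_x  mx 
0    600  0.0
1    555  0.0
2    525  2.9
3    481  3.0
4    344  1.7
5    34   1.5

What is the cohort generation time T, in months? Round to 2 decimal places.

2.77

lx = nx/n0 = nx/600: 1, 0.925, 0.875, 0.80167…, 0.57333…, 0.05667…
lx·mx: 0, 0, 2.5375, 2.405…, 0.974667…, 0.085… → R0 = 6.002167…
x·lx·mx: 0, 0, 5.075, 7.215…, 3.898667…, 0.425… → Σ = 16.613667…
T = 16.613667… / 6.002167… = 2.767945… → 2.77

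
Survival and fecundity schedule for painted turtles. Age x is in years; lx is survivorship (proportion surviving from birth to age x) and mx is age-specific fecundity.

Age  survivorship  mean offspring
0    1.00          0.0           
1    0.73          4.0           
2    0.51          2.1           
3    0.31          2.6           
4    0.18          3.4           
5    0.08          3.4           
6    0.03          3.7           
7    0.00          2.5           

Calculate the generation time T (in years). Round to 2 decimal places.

lx·mx: 0, 2.92, 1.071, 0.806, 0.612, 0.272, 0.111, 0 → R0 = 5.792
x·lx·mx: 0, 2.92, 2.142, 2.418, 2.448, 1.36, 0.666, 0 → Σ = 11.954
T = 11.954 / 5.792 = 2.063881… → 2.06

2.06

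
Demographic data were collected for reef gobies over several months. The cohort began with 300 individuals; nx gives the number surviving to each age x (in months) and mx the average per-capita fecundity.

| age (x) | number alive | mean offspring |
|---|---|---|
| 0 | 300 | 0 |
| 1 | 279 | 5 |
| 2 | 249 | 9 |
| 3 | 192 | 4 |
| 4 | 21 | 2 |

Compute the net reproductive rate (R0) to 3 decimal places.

14.820

lx = nx/n0 = nx/300: 1, 0.93, 0.83, 0.64, 0.07
lx·mx by age: 0, 4.65, 7.47, 2.56, 0.14
R0 = Σ lx·mx = 14.82 → 14.820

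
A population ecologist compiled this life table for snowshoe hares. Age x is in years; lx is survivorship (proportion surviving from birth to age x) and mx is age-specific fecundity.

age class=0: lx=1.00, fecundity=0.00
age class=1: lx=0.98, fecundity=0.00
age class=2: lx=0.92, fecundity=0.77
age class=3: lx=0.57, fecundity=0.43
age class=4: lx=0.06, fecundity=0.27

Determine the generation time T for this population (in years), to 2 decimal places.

lx·mx: 0, 0, 0.7084, 0.2451, 0.0162 → R0 = 0.9697
x·lx·mx: 0, 0, 1.4168, 0.7353, 0.0648 → Σ = 2.2169
T = 2.2169 / 0.9697 = 2.286171… → 2.29

2.29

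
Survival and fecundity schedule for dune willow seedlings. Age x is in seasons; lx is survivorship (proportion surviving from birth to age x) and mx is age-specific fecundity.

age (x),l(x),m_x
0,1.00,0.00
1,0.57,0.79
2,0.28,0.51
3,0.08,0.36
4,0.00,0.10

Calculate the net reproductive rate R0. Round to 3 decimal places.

lx·mx by age: 0, 0.4503, 0.1428, 0.0288, 0
R0 = Σ lx·mx = 0.6219 → 0.622

0.622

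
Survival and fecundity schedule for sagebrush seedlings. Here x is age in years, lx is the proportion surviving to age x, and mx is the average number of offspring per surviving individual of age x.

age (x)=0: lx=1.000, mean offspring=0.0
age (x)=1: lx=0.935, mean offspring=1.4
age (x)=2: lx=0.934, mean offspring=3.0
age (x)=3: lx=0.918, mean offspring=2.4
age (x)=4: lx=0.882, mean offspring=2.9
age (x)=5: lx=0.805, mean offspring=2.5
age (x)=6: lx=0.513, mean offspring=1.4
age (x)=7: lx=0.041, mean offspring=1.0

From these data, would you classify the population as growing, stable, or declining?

R0 = Σ lx·mx = 0 + 1.309 + 2.802 + 2.2032 + 2.5578 + 2.0125 + 0.7182 + 0.041 = 11.6437
R0 > 1, so the population is growing.

growing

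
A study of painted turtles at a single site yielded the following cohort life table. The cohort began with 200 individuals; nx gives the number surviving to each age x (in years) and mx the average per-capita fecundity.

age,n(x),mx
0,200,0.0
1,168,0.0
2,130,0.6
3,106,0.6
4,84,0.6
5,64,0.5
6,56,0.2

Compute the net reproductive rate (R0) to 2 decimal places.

1.18

lx = nx/n0 = nx/200: 1, 0.84, 0.65, 0.53, 0.42, 0.32, 0.28
lx·mx by age: 0, 0, 0.39, 0.318, 0.252, 0.16, 0.056
R0 = Σ lx·mx = 1.176 → 1.18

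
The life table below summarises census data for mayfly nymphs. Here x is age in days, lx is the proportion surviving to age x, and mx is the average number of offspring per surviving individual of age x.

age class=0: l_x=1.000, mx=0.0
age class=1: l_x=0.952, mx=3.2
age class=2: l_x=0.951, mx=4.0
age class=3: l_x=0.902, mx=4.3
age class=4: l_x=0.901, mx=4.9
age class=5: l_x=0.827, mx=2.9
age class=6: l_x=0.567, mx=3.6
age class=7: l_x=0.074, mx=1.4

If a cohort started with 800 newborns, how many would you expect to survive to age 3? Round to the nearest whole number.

722

Expected survivors = N0 · l_3 = 800 × 0.902 = 721.6 → 722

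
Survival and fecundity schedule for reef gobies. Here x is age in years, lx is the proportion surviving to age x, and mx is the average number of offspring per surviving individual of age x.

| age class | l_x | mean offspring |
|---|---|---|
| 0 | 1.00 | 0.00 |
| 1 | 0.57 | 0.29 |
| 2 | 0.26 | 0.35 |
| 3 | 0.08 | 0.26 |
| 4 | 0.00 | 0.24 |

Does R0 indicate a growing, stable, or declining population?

R0 = Σ lx·mx = 0 + 0.1653 + 0.091 + 0.0208 + 0 = 0.2771
R0 < 1, so the population is declining.

declining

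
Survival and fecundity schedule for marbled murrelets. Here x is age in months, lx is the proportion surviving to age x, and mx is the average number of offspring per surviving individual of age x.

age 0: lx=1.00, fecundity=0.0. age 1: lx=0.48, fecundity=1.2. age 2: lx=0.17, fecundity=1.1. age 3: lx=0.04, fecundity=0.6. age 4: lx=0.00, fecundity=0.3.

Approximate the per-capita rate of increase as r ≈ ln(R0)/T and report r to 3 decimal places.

R0 = Σ lx·mx = 0 + 0.576 + 0.187 + 0.024 + 0 = 0.787
Σ x·lx·mx = 1.022; T = 1.022/0.787 = 1.2986…
r ≈ ln(R0)/T = ln(0.787)/1.2986… = -0.18445… → -0.184

-0.184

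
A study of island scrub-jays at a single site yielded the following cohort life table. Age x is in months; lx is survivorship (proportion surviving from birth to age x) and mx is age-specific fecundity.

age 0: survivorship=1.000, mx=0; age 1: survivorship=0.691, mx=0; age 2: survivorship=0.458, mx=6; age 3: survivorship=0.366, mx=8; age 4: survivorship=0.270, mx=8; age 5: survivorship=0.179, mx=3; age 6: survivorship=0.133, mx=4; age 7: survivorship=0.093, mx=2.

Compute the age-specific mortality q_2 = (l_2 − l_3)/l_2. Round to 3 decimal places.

0.201

q_2 = (l_2 − l_3) / l_2 = (0.458 − 0.366) / 0.458
     = 0.092 / 0.458 = 0.200873… → 0.201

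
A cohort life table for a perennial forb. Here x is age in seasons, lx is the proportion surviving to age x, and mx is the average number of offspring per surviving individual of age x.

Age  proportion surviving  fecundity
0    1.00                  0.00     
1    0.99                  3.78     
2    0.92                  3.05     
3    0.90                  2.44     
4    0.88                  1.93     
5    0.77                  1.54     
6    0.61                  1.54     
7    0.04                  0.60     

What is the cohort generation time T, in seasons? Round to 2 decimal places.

2.74

lx·mx: 0, 3.7422, 2.806, 2.196, 1.6984, 1.1858, 0.9394, 0.024 → R0 = 12.5918
x·lx·mx: 0, 3.7422, 5.612, 6.588, 6.7936, 5.929, 5.6364, 0.168 → Σ = 34.4692
T = 34.4692 / 12.5918 = 2.737432… → 2.74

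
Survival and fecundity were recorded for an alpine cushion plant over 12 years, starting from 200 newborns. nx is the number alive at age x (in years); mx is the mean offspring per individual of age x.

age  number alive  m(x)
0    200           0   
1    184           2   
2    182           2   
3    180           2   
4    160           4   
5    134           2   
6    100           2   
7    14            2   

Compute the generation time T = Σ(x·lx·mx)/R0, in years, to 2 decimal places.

lx = nx/n0 = nx/200: 1, 0.92, 0.91, 0.9, 0.8, 0.67, 0.5, 0.07
lx·mx: 0, 1.84, 1.82, 1.8, 3.2, 1.34, 1, 0.14 → R0 = 11.14
x·lx·mx: 0, 1.84, 3.64, 5.4, 12.8, 6.7, 6, 0.98 → Σ = 37.36
T = 37.36 / 11.14 = 3.35368… → 3.35

3.35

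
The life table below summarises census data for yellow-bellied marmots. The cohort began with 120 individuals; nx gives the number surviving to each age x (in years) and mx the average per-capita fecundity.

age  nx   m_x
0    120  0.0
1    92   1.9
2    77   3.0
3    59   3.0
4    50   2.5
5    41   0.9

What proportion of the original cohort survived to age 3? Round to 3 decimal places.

l_3 = n_3/n_0 = 59/120 = 0.491667… → 0.492

0.492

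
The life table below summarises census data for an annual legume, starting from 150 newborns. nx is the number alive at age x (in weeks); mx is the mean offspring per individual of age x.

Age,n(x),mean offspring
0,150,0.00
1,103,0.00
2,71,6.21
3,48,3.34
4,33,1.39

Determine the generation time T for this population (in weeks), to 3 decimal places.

2.390

lx = nx/n0 = nx/150: 1, 0.68667…, 0.47333…, 0.32, 0.22
lx·mx: 0, 0, 2.9394…, 1.0688, 0.3058 → R0 = 4.314…
x·lx·mx: 0, 0, 5.8788…, 3.2064, 1.2232 → Σ = 10.3084…
T = 10.3084… / 4.314… = 2.389522… → 2.390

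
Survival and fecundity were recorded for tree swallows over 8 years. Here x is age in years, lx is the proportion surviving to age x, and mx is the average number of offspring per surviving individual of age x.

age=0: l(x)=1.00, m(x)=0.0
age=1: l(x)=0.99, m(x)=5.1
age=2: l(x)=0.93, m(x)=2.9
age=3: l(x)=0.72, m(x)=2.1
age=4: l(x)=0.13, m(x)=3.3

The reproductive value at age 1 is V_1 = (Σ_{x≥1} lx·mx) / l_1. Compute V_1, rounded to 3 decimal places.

lx·mx for x ≥ 1: 5.049, 2.697, 1.512, 0.429 → sum = 9.687
V_1 = 9.687 / l_1 = 9.687 / 0.99 = 9.784848… → 9.785

9.785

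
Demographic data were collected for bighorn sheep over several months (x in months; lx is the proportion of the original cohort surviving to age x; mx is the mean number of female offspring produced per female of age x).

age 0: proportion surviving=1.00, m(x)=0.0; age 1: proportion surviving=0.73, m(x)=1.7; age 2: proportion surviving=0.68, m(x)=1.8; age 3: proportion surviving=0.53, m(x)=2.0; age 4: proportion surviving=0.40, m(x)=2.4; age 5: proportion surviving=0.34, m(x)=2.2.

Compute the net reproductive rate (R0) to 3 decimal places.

5.233

lx·mx by age: 0, 1.241, 1.224, 1.06, 0.96, 0.748
R0 = Σ lx·mx = 5.233 → 5.233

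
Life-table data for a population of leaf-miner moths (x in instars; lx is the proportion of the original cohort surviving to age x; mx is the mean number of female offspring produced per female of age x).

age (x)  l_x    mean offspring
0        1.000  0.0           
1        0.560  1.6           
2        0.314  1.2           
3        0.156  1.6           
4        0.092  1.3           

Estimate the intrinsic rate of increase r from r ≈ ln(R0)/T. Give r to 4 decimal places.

0.2831

R0 = Σ lx·mx = 0 + 0.896 + 0.3768 + 0.2496 + 0.1196 = 1.642
Σ x·lx·mx = 2.8768; T = 2.8768/1.642 = 1.75201…
r ≈ ln(R0)/T = ln(1.642)/1.75201… = 0.283055… → 0.2831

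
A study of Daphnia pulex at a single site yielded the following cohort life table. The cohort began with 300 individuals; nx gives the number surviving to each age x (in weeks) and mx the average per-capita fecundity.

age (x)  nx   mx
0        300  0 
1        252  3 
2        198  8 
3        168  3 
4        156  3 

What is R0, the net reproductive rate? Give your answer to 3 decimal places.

lx = nx/n0 = nx/300: 1, 0.84, 0.66, 0.56, 0.52
lx·mx by age: 0, 2.52, 5.28, 1.68, 1.56
R0 = Σ lx·mx = 11.04 → 11.040

11.040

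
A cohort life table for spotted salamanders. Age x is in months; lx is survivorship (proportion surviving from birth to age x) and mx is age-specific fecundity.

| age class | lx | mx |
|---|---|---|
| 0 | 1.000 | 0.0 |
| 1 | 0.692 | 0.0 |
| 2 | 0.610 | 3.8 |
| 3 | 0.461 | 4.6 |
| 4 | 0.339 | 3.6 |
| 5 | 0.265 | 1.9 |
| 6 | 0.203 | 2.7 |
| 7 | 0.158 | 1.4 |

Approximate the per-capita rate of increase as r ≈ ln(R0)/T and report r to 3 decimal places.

0.578

R0 = Σ lx·mx = 0 + 0 + 2.318 + 2.1206 + 1.2204 + 0.5035 + 0.5481 + 0.2212 = 6.9318
Σ x·lx·mx = 23.2339; T = 23.2339/6.9318 = 3.35178…
r ≈ ln(R0)/T = ln(6.9318)/3.35178… = 0.57764… → 0.578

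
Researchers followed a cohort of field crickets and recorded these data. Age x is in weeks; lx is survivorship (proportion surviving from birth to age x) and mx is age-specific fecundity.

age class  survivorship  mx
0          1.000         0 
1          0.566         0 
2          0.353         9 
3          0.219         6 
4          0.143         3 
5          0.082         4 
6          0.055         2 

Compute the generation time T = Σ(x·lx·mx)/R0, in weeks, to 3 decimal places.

lx·mx: 0, 0, 3.177, 1.314, 0.429, 0.328, 0.11 → R0 = 5.358
x·lx·mx: 0, 0, 6.354, 3.942, 1.716, 1.64, 0.66 → Σ = 14.312
T = 14.312 / 5.358 = 2.671146… → 2.671

2.671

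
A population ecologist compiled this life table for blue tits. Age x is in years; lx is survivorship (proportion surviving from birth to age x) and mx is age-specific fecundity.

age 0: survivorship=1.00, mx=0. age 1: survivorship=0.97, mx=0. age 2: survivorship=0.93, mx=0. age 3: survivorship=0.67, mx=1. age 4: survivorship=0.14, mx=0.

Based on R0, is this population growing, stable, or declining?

R0 = Σ lx·mx = 0 + 0 + 0 + 0.67 + 0 = 0.67
R0 < 1, so the population is declining.

declining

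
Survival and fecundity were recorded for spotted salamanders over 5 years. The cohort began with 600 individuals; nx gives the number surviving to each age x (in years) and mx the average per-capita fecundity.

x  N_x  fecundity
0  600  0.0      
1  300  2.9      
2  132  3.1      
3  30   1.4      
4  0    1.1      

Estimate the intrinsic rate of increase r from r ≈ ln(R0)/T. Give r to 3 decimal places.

0.575

lx = nx/n0 = nx/600: 1, 0.5, 0.22, 0.05, 0
R0 = Σ lx·mx = 0 + 1.45 + 0.682 + 0.07 + 0 = 2.202
Σ x·lx·mx = 3.024; T = 3.024/2.202 = 1.3733…
r ≈ ln(R0)/T = ln(2.202)/1.3733… = 0.5748… → 0.575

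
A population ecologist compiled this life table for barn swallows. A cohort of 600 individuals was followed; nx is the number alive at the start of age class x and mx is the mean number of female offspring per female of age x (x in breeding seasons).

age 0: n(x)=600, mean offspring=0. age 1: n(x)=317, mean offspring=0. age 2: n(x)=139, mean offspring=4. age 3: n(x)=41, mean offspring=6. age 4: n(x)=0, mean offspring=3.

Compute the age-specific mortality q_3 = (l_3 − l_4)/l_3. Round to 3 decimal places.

lx = nx/n0 = nx/600: 1, 0.52833…, 0.23167…, 0.06833…, 0
q_3 = (l_3 − l_4) / l_3 = (0.068333… − 0) / 0.068333…
     = 0.068333… / 0.068333… = 1 → 1.000

1.000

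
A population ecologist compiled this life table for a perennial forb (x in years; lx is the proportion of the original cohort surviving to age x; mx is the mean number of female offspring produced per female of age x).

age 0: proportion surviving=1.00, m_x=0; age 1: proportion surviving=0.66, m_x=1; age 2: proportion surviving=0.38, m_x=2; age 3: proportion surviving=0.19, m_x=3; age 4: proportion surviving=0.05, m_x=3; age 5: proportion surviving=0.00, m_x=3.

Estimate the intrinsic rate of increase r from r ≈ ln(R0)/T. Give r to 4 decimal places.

R0 = Σ lx·mx = 0 + 0.66 + 0.76 + 0.57 + 0.15 + 0 = 2.14
Σ x·lx·mx = 4.49; T = 4.49/2.14 = 2.09813…
r ≈ ln(R0)/T = ln(2.14)/2.09813… = 0.362611… → 0.3626

0.3626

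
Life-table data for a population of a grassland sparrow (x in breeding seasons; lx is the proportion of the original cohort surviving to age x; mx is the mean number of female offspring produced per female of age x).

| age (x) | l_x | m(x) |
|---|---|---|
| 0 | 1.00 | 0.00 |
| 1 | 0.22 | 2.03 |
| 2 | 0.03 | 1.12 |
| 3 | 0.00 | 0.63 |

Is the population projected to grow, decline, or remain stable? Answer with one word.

R0 = Σ lx·mx = 0 + 0.4466 + 0.0336 + 0 = 0.4802
R0 < 1, so the population is declining.

declining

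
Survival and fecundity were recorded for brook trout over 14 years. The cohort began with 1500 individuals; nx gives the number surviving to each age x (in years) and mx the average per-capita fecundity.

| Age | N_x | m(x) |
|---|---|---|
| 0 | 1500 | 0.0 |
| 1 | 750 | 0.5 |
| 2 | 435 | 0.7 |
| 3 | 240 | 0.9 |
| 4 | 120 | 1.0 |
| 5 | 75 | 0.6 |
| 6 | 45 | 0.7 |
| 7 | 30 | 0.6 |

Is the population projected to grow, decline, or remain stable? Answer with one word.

lx = nx/n0 = nx/1500: 1, 0.5, 0.29, 0.16, 0.08, 0.05, 0.03, 0.02
R0 = Σ lx·mx = 0 + 0.25 + 0.203 + 0.144 + 0.08 + 0.03 + 0.021 + 0.012 = 0.74
R0 < 1, so the population is declining.

declining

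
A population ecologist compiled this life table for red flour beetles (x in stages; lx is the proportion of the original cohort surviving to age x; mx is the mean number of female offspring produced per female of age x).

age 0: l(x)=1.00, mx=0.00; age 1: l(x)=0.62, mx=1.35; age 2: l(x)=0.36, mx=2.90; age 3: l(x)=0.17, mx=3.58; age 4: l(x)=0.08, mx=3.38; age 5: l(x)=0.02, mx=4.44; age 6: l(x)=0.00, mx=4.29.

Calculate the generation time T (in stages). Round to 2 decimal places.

2.20

lx·mx: 0, 0.837, 1.044, 0.6086, 0.2704, 0.0888, 0 → R0 = 2.8488
x·lx·mx: 0, 0.837, 2.088, 1.8258, 1.0816, 0.444, 0 → Σ = 6.2764
T = 6.2764 / 2.8488 = 2.203173… → 2.20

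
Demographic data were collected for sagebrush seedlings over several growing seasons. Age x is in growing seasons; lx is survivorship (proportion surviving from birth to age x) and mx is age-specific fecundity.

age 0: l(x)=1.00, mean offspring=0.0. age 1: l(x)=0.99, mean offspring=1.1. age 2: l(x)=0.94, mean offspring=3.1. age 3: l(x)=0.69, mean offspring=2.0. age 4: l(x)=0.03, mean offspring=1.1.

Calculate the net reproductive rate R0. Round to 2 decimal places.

lx·mx by age: 0, 1.089, 2.914, 1.38, 0.033
R0 = Σ lx·mx = 5.416 → 5.42

5.42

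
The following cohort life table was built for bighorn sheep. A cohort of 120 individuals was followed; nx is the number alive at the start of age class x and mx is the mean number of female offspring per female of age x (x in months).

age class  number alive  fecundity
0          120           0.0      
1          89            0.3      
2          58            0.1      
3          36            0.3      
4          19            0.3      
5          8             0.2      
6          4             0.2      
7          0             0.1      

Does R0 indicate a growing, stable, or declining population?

lx = nx/n0 = nx/120: 1, 0.74167…, 0.48333…, 0.3, 0.15833…, 0.06667…, 0.03333…, 0
R0 = Σ lx·mx = 0 + 0.2225… + 0.048333… + 0.09 + 0.0475… + 0.013333… + 0.006667… + 0 = 0.428333…
R0 < 1, so the population is declining.

declining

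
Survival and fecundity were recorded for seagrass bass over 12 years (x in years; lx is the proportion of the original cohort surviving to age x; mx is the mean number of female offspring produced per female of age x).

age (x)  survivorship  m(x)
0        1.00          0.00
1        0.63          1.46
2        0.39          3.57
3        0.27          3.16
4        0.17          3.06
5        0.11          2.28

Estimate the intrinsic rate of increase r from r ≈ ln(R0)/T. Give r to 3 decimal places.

0.562

R0 = Σ lx·mx = 0 + 0.9198 + 1.3923 + 0.8532 + 0.5202 + 0.2508 = 3.9363
Σ x·lx·mx = 9.5988; T = 9.5988/3.9363 = 2.43853…
r ≈ ln(R0)/T = ln(3.9363)/2.43853… = 0.56191… → 0.562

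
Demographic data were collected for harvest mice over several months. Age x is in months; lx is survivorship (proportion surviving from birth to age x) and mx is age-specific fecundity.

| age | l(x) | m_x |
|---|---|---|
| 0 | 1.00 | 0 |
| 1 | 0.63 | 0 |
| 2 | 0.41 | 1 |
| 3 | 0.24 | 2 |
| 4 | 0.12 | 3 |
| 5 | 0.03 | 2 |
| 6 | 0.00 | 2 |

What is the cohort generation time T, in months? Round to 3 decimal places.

lx·mx: 0, 0, 0.41, 0.48, 0.36, 0.06, 0 → R0 = 1.31
x·lx·mx: 0, 0, 0.82, 1.44, 1.44, 0.3, 0 → Σ = 4
T = 4 / 1.31 = 3.053435… → 3.053

3.053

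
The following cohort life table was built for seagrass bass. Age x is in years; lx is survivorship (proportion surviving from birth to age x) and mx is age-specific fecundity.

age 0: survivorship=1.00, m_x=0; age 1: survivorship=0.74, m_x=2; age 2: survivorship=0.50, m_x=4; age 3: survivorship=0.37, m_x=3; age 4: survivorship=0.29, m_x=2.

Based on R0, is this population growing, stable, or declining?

growing

R0 = Σ lx·mx = 0 + 1.48 + 2 + 1.11 + 0.58 = 5.17
R0 > 1, so the population is growing.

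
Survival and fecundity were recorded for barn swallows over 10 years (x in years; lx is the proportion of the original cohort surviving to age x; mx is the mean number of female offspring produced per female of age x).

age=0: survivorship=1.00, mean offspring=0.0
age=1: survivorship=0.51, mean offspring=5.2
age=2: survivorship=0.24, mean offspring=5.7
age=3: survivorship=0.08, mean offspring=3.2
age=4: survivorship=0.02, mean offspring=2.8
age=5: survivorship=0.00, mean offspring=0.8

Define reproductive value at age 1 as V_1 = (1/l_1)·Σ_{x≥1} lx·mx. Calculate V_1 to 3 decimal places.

lx·mx for x ≥ 1: 2.652, 1.368, 0.256, 0.056, 0 → sum = 4.332
V_1 = 4.332 / l_1 = 4.332 / 0.51 = 8.494118… → 8.494

8.494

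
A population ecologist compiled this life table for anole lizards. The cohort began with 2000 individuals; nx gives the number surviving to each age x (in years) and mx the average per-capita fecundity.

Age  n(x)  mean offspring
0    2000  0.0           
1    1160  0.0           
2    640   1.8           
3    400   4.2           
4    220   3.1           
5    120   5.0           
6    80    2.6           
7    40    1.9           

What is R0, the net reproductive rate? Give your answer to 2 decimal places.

2.20

lx = nx/n0 = nx/2000: 1, 0.58, 0.32, 0.2, 0.11, 0.06, 0.04, 0.02
lx·mx by age: 0, 0, 0.576, 0.84, 0.341, 0.3, 0.104, 0.038
R0 = Σ lx·mx = 2.199 → 2.20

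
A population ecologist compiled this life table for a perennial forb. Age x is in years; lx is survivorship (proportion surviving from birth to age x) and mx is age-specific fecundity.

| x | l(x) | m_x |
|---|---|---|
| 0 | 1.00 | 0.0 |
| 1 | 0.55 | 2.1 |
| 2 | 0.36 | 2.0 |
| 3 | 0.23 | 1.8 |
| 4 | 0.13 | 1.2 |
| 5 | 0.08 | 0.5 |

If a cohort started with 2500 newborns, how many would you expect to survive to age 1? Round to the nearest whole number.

1375

Expected survivors = N0 · l_1 = 2500 × 0.55 = 1375 → 1375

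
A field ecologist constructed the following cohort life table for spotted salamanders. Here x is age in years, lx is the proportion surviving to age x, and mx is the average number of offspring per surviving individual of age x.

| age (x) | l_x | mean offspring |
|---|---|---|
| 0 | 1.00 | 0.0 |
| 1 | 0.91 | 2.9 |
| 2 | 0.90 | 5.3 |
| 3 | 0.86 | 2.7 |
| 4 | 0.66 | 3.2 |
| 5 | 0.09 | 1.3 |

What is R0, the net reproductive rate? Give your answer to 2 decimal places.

lx·mx by age: 0, 2.639, 4.77, 2.322, 2.112, 0.117
R0 = Σ lx·mx = 11.96 → 11.96

11.96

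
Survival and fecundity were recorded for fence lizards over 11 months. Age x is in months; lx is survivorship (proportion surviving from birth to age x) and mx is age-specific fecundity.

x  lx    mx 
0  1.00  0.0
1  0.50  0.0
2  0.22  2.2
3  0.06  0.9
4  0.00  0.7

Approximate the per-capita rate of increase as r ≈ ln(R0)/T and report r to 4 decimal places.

R0 = Σ lx·mx = 0 + 0 + 0.484 + 0.054 + 0 = 0.538
Σ x·lx·mx = 1.13; T = 1.13/0.538 = 2.10037…
r ≈ ln(R0)/T = ln(0.538)/2.10037… = -0.295137… → -0.2951

-0.2951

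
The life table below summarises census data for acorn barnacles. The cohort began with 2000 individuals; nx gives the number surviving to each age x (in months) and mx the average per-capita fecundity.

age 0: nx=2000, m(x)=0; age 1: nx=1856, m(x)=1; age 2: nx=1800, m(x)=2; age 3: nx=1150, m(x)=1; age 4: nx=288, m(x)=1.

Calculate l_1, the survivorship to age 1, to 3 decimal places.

l_1 = n_1/n_0 = 1856/2000 = 0.928 → 0.928

0.928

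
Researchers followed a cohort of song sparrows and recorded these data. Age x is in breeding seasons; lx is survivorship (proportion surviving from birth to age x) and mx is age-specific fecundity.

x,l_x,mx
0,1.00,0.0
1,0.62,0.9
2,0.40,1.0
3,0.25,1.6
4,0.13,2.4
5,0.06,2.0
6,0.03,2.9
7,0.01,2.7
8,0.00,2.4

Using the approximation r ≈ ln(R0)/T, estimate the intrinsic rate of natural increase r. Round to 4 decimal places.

R0 = Σ lx·mx = 0 + 0.558 + 0.4 + 0.4 + 0.312 + 0.12 + 0.087 + 0.027 + 0 = 1.904
Σ x·lx·mx = 5.117; T = 5.117/1.904 = 2.6875
r ≈ ln(R0)/T = ln(1.904)/2.6875 = 0.239612… → 0.2396

0.2396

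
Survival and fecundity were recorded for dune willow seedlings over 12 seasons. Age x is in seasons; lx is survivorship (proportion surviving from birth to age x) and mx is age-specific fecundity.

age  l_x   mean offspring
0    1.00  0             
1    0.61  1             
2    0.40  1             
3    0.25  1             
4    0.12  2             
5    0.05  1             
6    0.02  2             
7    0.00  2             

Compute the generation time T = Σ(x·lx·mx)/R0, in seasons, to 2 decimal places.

lx·mx: 0, 0.61, 0.4, 0.25, 0.24, 0.05, 0.04, 0 → R0 = 1.59
x·lx·mx: 0, 0.61, 0.8, 0.75, 0.96, 0.25, 0.24, 0 → Σ = 3.61
T = 3.61 / 1.59 = 2.27044… → 2.27

2.27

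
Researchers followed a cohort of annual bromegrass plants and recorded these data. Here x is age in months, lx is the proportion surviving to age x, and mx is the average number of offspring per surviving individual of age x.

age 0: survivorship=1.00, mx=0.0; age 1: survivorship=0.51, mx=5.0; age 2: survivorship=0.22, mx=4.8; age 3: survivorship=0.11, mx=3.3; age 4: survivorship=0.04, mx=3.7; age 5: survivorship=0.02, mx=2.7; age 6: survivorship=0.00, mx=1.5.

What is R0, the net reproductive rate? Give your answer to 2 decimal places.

lx·mx by age: 0, 2.55, 1.056, 0.363, 0.148, 0.054, 0
R0 = Σ lx·mx = 4.171 → 4.17

4.17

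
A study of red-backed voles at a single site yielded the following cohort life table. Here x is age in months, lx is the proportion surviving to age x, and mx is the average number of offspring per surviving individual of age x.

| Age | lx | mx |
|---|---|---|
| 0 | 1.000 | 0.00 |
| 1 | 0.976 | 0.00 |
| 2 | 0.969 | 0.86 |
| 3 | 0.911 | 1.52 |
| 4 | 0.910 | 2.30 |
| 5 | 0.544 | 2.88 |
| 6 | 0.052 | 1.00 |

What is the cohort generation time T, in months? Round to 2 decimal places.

lx·mx: 0, 0, 0.83334, 1.38472, 2.093, 1.56672, 0.052 → R0 = 5.92978
x·lx·mx: 0, 0, 1.66668, 4.15416, 8.372, 7.8336, 0.312 → Σ = 22.33844
T = 22.33844 / 5.92978 = 3.767162… → 3.77

3.77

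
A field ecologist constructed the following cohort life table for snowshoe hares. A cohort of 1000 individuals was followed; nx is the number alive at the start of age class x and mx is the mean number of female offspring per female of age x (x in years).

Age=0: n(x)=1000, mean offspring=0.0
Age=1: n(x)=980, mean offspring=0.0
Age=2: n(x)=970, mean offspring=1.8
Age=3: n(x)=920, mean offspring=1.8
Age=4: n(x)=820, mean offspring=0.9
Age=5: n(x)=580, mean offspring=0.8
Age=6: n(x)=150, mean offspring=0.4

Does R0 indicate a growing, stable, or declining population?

lx = nx/n0 = nx/1000: 1, 0.98, 0.97, 0.92, 0.82, 0.58, 0.15
R0 = Σ lx·mx = 0 + 0 + 1.746 + 1.656 + 0.738 + 0.464 + 0.06 = 4.664
R0 > 1, so the population is growing.

growing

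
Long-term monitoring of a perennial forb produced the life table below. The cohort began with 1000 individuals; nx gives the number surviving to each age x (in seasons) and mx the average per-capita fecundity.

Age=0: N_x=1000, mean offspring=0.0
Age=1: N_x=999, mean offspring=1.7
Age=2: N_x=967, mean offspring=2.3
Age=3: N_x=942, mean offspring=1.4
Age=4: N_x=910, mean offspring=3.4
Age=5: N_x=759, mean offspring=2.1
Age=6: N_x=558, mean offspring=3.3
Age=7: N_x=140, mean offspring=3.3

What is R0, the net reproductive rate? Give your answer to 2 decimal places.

lx = nx/n0 = nx/1000: 1, 0.999, 0.967, 0.942, 0.91, 0.759, 0.558, 0.14
lx·mx by age: 0, 1.6983, 2.2241, 1.3188, 3.094, 1.5939, 1.8414, 0.462
R0 = Σ lx·mx = 12.2325 → 12.23

12.23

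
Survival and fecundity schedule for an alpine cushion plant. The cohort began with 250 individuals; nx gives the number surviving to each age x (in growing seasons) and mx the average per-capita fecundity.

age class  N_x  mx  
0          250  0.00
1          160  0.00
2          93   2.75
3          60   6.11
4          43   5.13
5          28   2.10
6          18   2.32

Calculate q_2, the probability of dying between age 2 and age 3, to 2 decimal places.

lx = nx/n0 = nx/250: 1, 0.64, 0.372, 0.24, 0.172, 0.112, 0.072
q_2 = (l_2 − l_3) / l_2 = (0.372 − 0.24) / 0.372
     = 0.132 / 0.372 = 0.354839… → 0.35

0.35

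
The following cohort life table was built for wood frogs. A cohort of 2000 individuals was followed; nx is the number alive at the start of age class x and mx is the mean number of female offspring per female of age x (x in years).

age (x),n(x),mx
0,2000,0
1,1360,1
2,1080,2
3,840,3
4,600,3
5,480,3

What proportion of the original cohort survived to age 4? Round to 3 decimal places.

0.300

l_4 = n_4/n_0 = 600/2000 = 0.3 → 0.300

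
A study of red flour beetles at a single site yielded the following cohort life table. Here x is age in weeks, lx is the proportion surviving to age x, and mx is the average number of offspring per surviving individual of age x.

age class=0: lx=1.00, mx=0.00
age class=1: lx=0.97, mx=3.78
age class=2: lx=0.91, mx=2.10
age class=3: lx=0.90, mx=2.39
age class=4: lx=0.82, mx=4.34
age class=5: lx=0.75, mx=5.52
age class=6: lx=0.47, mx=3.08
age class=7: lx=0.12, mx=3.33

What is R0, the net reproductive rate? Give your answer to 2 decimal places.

17.27

lx·mx by age: 0, 3.6666, 1.911, 2.151, 3.5588, 4.14, 1.4476, 0.3996
R0 = Σ lx·mx = 17.2746 → 17.27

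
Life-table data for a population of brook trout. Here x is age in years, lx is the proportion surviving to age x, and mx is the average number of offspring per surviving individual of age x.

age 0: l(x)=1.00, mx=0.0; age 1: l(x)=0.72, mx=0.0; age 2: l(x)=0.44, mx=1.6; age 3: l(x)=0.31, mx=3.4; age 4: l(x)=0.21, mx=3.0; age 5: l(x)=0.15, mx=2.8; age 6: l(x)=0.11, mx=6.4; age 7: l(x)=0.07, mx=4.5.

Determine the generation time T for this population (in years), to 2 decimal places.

lx·mx: 0, 0, 0.704, 1.054, 0.63, 0.42, 0.704, 0.315 → R0 = 3.827
x·lx·mx: 0, 0, 1.408, 3.162, 2.52, 2.1, 4.224, 2.205 → Σ = 15.619
T = 15.619 / 3.827 = 4.081265… → 4.08

4.08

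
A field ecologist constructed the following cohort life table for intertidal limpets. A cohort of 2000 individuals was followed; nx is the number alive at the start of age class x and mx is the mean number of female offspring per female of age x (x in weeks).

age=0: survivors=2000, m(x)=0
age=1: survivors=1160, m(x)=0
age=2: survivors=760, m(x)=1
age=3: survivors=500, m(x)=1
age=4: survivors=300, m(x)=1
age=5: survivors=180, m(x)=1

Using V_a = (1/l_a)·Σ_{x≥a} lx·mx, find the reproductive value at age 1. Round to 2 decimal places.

1.50

lx = nx/n0 = nx/2000: 1, 0.58, 0.38, 0.25, 0.15, 0.09
lx·mx for x ≥ 1: 0, 0.38, 0.25, 0.15, 0.09 → sum = 0.87
V_1 = 0.87 / l_1 = 0.87 / 0.58 = 1.5 → 1.50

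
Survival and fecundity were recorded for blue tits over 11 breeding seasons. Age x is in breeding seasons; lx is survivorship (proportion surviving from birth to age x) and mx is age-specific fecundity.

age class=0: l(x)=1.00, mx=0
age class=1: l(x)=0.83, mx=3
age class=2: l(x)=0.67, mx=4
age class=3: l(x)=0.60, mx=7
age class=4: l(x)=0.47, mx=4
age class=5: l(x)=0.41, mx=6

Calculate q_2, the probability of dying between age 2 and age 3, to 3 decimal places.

q_2 = (l_2 − l_3) / l_2 = (0.67 − 0.6) / 0.67
     = 0.07 / 0.67 = 0.104478… → 0.104

0.104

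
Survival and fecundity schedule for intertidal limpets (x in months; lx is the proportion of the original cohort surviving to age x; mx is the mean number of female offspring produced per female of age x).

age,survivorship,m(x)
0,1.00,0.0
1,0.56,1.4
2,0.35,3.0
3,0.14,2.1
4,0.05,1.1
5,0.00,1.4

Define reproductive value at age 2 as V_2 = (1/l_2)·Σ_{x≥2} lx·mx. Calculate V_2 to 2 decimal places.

lx·mx for x ≥ 2: 1.05, 0.294, 0.055, 0 → sum = 1.399
V_2 = 1.399 / l_2 = 1.399 / 0.35 = 3.997143… → 4.00

4.00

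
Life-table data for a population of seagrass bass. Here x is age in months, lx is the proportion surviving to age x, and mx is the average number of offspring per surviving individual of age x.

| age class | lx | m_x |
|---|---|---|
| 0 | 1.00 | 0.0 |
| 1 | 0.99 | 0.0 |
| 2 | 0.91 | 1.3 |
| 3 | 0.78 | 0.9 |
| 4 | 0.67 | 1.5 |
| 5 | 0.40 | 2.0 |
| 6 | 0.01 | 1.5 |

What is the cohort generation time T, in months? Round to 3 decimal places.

3.396

lx·mx: 0, 0, 1.183, 0.702, 1.005, 0.8, 0.015 → R0 = 3.705
x·lx·mx: 0, 0, 2.366, 2.106, 4.02, 4, 0.09 → Σ = 12.582
T = 12.582 / 3.705 = 3.395951… → 3.396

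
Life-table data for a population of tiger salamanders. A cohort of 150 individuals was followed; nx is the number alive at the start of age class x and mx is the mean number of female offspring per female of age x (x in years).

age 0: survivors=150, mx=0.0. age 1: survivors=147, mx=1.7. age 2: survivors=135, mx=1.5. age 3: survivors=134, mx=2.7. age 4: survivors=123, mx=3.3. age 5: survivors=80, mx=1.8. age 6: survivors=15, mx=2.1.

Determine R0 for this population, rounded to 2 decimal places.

lx = nx/n0 = nx/150: 1, 0.98, 0.9, 0.89333…, 0.82, 0.53333…, 0.1
lx·mx by age: 0, 1.666, 1.35, 2.412…, 2.706, 0.96…, 0.21
R0 = Σ lx·mx = 9.304… → 9.30

9.30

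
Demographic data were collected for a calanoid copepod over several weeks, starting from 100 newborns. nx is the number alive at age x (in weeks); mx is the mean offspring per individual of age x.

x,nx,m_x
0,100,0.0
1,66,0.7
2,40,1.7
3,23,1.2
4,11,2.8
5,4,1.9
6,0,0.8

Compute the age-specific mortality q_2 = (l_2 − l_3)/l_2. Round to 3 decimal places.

0.425

lx = nx/n0 = nx/100: 1, 0.66, 0.4, 0.23, 0.11, 0.04, 0
q_2 = (l_2 − l_3) / l_2 = (0.4 − 0.23) / 0.4
     = 0.17 / 0.4 = 0.425 → 0.425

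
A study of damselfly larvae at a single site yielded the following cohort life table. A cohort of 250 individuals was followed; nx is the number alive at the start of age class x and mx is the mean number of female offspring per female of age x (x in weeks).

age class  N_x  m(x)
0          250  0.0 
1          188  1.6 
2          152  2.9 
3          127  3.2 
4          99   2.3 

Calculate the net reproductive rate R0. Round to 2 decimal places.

5.50

lx = nx/n0 = nx/250: 1, 0.752, 0.608, 0.508, 0.396
lx·mx by age: 0, 1.2032, 1.7632, 1.6256, 0.9108
R0 = Σ lx·mx = 5.5028 → 5.50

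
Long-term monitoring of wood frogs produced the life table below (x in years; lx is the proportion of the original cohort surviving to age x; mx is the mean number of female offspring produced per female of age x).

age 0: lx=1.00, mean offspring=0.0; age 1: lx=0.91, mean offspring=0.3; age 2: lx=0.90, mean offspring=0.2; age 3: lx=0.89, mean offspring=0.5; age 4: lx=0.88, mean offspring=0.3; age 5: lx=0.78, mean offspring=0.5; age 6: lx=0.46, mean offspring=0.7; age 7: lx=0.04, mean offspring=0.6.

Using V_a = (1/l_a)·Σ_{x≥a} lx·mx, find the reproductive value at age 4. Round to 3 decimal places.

lx·mx for x ≥ 4: 0.264, 0.39, 0.322, 0.024 → sum = 1
V_4 = 1 / l_4 = 1 / 0.88 = 1.136364… → 1.136

1.136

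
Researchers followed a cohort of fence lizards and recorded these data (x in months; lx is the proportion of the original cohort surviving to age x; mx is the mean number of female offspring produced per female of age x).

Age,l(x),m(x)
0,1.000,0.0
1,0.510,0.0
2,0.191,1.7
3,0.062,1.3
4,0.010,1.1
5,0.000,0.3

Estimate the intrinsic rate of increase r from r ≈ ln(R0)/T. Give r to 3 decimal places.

-0.390

R0 = Σ lx·mx = 0 + 0 + 0.3247 + 0.0806 + 0.011 + 0 = 0.4163
Σ x·lx·mx = 0.9352; T = 0.9352/0.4163 = 2.24646…
r ≈ ln(R0)/T = ln(0.4163)/2.24646… = -0.3901… → -0.390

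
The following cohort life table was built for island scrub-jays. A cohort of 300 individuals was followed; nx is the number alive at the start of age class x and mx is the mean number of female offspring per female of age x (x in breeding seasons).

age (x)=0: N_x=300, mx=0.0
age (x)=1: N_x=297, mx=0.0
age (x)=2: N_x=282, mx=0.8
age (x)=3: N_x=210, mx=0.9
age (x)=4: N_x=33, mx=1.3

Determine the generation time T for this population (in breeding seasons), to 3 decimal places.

lx = nx/n0 = nx/300: 1, 0.99, 0.94, 0.7, 0.11
lx·mx: 0, 0, 0.752, 0.63, 0.143 → R0 = 1.525
x·lx·mx: 0, 0, 1.504, 1.89, 0.572 → Σ = 3.966
T = 3.966 / 1.525 = 2.600656… → 2.601

2.601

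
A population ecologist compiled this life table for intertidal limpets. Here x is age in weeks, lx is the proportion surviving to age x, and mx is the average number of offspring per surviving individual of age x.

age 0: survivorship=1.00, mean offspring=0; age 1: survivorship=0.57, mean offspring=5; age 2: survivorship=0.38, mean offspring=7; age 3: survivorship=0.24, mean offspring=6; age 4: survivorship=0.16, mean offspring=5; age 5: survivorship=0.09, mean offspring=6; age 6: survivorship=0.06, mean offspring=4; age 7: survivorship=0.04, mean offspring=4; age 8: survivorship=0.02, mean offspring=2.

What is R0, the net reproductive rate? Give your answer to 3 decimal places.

8.730

lx·mx by age: 0, 2.85, 2.66, 1.44, 0.8, 0.54, 0.24, 0.16, 0.04
R0 = Σ lx·mx = 8.73 → 8.730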